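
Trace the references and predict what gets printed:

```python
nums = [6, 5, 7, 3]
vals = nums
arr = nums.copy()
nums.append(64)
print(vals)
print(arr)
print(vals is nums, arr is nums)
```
[6, 5, 7, 3, 64]
[6, 5, 7, 3]
True False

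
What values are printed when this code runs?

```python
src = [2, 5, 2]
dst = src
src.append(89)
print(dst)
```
[2, 5, 2, 89]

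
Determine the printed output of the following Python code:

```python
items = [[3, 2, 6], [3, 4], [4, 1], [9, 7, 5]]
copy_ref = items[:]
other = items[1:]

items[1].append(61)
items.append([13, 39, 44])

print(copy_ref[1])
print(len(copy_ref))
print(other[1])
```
[3, 4, 61]
4
[4, 1]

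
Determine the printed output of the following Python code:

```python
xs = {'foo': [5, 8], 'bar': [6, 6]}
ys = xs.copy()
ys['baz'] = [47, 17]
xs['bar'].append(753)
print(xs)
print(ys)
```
{'foo': [5, 8], 'bar': [6, 6, 753]}
{'foo': [5, 8], 'bar': [6, 6, 753], 'baz': [47, 17]}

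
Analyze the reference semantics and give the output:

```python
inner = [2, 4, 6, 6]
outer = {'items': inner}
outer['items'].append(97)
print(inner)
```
[2, 4, 6, 6, 97]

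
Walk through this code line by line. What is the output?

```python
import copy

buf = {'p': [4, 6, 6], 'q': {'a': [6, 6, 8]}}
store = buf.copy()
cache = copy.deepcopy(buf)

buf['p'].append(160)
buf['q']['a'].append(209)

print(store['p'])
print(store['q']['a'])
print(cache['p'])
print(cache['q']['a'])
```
[4, 6, 6, 160]
[6, 6, 8, 209]
[4, 6, 6]
[6, 6, 8]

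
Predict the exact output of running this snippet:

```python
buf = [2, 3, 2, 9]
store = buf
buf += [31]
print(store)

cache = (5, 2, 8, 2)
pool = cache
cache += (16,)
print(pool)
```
[2, 3, 2, 9, 31]
(5, 2, 8, 2)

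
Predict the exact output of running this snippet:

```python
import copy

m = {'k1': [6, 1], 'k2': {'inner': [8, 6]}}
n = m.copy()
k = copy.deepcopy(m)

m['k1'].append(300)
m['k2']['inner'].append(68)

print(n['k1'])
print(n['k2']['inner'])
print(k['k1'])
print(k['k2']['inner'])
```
[6, 1, 300]
[8, 6, 68]
[6, 1]
[8, 6]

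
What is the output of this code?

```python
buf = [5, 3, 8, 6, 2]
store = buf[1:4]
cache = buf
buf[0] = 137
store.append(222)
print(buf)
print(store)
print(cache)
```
[137, 3, 8, 6, 2]
[3, 8, 6, 222]
[137, 3, 8, 6, 2]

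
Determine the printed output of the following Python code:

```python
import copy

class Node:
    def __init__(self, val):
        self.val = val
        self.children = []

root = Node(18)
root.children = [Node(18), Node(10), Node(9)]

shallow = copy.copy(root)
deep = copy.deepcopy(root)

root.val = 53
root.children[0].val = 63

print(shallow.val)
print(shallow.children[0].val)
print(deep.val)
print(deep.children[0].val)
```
18
63
18
18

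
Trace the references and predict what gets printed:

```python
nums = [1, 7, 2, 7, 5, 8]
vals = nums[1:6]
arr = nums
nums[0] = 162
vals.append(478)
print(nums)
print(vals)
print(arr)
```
[162, 7, 2, 7, 5, 8]
[7, 2, 7, 5, 8, 478]
[162, 7, 2, 7, 5, 8]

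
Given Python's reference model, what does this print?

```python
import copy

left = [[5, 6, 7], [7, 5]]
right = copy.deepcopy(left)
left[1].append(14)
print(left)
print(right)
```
[[5, 6, 7], [7, 5, 14]]
[[5, 6, 7], [7, 5]]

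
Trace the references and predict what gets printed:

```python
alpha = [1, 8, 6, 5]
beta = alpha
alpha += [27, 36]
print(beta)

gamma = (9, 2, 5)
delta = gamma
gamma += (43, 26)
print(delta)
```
[1, 8, 6, 5, 27, 36]
(9, 2, 5)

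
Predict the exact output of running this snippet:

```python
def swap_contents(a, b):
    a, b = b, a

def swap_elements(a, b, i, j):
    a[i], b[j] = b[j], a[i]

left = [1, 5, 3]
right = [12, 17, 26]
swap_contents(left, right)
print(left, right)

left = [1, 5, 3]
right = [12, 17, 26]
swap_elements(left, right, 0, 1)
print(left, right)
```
[1, 5, 3] [12, 17, 26]
[17, 5, 3] [12, 1, 26]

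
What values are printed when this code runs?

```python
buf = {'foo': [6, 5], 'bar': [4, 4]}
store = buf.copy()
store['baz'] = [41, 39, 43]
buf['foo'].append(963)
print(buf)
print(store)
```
{'foo': [6, 5, 963], 'bar': [4, 4]}
{'foo': [6, 5, 963], 'bar': [4, 4], 'baz': [41, 39, 43]}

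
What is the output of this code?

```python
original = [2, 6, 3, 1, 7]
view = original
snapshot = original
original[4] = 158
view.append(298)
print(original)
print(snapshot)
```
[2, 6, 3, 1, 158, 298]
[2, 6, 3, 1, 158, 298]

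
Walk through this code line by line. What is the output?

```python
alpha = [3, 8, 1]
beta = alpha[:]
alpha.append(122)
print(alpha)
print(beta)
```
[3, 8, 1, 122]
[3, 8, 1]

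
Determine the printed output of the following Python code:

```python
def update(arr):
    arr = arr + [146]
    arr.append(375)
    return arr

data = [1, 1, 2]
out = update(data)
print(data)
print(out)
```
[1, 1, 2]
[1, 1, 2, 146, 375]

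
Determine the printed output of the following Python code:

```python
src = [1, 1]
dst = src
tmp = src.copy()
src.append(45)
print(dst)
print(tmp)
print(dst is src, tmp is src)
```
[1, 1, 45]
[1, 1]
True False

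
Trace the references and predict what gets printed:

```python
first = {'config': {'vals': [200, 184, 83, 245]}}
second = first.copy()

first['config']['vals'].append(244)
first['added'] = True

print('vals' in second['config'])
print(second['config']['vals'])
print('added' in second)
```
True
[200, 184, 83, 245, 244]
False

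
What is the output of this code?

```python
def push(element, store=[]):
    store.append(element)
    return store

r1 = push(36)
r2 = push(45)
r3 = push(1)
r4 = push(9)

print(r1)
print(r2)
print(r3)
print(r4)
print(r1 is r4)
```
[36, 45, 1, 9]
[36, 45, 1, 9]
[36, 45, 1, 9]
[36, 45, 1, 9]
True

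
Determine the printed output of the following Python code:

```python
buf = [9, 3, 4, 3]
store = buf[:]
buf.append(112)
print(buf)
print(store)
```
[9, 3, 4, 3, 112]
[9, 3, 4, 3]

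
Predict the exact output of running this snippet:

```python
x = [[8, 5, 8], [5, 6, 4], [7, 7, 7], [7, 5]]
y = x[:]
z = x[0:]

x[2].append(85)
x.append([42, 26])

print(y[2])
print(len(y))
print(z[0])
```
[7, 7, 7, 85]
4
[8, 5, 8]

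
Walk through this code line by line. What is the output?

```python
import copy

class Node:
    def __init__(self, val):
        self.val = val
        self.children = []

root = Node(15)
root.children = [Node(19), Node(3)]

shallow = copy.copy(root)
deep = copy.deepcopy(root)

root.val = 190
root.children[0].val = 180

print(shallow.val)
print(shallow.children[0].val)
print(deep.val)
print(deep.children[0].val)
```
15
180
15
19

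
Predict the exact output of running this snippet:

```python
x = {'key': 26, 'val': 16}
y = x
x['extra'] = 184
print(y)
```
{'key': 26, 'val': 16, 'extra': 184}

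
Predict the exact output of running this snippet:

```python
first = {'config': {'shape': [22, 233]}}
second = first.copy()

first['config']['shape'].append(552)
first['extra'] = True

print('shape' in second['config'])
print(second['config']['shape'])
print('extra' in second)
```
True
[22, 233, 552]
False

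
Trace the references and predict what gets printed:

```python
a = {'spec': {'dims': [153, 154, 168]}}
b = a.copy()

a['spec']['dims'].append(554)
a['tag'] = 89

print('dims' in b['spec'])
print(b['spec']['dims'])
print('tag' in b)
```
True
[153, 154, 168, 554]
False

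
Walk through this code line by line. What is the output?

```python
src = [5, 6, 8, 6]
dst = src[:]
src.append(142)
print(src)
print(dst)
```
[5, 6, 8, 6, 142]
[5, 6, 8, 6]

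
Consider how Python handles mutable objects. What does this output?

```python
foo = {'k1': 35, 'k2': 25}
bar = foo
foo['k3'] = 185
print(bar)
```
{'k1': 35, 'k2': 25, 'k3': 185}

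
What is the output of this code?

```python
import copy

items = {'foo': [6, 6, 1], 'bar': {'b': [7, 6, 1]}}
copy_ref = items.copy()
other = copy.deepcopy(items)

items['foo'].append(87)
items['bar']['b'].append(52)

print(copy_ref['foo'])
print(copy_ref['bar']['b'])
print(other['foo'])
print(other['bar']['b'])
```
[6, 6, 1, 87]
[7, 6, 1, 52]
[6, 6, 1]
[7, 6, 1]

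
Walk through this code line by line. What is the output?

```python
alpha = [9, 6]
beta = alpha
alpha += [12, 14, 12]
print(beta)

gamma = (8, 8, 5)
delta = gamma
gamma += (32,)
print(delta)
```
[9, 6, 12, 14, 12]
(8, 8, 5)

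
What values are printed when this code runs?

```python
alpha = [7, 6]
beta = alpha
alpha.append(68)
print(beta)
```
[7, 6, 68]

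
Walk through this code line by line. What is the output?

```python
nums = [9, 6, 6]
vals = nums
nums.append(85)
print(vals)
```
[9, 6, 6, 85]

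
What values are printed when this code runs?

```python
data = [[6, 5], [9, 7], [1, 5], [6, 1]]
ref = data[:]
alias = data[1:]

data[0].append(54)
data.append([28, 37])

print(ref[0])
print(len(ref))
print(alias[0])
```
[6, 5, 54]
4
[9, 7]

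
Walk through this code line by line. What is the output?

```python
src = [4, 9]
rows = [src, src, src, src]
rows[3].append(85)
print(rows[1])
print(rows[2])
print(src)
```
[4, 9, 85]
[4, 9, 85]
[4, 9, 85]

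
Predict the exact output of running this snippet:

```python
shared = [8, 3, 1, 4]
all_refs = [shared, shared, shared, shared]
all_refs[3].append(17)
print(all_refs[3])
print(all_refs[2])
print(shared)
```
[8, 3, 1, 4, 17]
[8, 3, 1, 4, 17]
[8, 3, 1, 4, 17]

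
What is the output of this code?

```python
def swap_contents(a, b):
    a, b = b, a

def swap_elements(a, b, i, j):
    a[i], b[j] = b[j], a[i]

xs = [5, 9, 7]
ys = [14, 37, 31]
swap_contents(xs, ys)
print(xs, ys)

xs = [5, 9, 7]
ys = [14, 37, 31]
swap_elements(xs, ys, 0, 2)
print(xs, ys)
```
[5, 9, 7] [14, 37, 31]
[31, 9, 7] [14, 37, 5]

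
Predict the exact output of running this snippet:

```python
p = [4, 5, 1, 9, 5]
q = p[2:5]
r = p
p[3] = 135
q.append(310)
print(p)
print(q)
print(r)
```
[4, 5, 1, 135, 5]
[1, 9, 5, 310]
[4, 5, 1, 135, 5]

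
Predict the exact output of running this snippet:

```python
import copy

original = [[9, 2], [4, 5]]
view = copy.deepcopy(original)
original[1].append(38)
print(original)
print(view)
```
[[9, 2], [4, 5, 38]]
[[9, 2], [4, 5]]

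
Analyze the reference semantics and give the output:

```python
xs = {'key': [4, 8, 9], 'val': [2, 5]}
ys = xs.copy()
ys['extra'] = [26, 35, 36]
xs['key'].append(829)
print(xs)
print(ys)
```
{'key': [4, 8, 9, 829], 'val': [2, 5]}
{'key': [4, 8, 9, 829], 'val': [2, 5], 'extra': [26, 35, 36]}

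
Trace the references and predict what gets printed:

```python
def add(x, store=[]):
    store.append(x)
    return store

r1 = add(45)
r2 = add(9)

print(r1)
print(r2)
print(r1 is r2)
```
[45, 9]
[45, 9]
True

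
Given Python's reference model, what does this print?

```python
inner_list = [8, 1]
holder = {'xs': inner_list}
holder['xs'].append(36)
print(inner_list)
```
[8, 1, 36]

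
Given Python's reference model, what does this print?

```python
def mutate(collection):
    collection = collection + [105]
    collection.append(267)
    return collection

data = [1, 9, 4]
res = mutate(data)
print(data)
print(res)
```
[1, 9, 4]
[1, 9, 4, 105, 267]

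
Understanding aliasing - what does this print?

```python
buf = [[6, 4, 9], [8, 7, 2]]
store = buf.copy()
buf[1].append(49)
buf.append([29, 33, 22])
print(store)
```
[[6, 4, 9], [8, 7, 2, 49]]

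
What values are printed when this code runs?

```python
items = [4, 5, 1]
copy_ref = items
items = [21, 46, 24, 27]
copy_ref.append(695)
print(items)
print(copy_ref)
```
[21, 46, 24, 27]
[4, 5, 1, 695]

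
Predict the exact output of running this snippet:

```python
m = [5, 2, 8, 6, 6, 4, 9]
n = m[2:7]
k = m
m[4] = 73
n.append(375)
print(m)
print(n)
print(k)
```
[5, 2, 8, 6, 73, 4, 9]
[8, 6, 6, 4, 9, 375]
[5, 2, 8, 6, 73, 4, 9]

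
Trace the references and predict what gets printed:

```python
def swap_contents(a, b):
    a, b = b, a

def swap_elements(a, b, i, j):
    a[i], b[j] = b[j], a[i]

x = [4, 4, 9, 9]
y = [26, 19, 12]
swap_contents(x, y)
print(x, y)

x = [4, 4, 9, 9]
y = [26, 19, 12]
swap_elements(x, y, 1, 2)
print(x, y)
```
[4, 4, 9, 9] [26, 19, 12]
[4, 12, 9, 9] [26, 19, 4]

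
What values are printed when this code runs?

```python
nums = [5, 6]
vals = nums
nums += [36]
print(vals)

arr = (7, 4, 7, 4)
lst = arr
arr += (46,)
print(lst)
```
[5, 6, 36]
(7, 4, 7, 4)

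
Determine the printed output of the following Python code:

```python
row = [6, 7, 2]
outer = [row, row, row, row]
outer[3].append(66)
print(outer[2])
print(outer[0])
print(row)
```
[6, 7, 2, 66]
[6, 7, 2, 66]
[6, 7, 2, 66]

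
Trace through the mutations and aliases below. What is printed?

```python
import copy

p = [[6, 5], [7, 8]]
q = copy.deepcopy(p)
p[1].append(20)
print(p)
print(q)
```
[[6, 5], [7, 8, 20]]
[[6, 5], [7, 8]]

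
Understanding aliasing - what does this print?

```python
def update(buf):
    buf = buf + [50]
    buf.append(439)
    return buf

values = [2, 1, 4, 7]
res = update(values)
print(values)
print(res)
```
[2, 1, 4, 7]
[2, 1, 4, 7, 50, 439]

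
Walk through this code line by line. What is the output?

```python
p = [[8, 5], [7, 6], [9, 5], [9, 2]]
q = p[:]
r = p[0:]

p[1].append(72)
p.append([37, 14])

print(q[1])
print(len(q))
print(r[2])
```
[7, 6, 72]
4
[9, 5]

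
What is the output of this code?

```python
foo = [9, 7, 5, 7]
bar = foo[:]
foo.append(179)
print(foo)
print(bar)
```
[9, 7, 5, 7, 179]
[9, 7, 5, 7]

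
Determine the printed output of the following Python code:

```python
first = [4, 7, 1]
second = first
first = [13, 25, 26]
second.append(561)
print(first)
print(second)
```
[13, 25, 26]
[4, 7, 1, 561]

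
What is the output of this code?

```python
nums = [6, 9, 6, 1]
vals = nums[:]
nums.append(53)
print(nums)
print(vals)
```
[6, 9, 6, 1, 53]
[6, 9, 6, 1]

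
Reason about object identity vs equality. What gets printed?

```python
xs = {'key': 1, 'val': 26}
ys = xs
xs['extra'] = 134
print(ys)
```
{'key': 1, 'val': 26, 'extra': 134}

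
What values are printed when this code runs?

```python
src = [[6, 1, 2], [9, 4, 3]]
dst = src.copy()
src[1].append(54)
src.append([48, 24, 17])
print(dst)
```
[[6, 1, 2], [9, 4, 3, 54]]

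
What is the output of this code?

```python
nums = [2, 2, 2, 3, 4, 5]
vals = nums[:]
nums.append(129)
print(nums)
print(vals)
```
[2, 2, 2, 3, 4, 5, 129]
[2, 2, 2, 3, 4, 5]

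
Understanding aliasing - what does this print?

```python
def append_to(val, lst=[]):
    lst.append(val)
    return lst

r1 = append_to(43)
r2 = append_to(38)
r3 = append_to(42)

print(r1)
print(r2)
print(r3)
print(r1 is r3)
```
[43, 38, 42]
[43, 38, 42]
[43, 38, 42]
True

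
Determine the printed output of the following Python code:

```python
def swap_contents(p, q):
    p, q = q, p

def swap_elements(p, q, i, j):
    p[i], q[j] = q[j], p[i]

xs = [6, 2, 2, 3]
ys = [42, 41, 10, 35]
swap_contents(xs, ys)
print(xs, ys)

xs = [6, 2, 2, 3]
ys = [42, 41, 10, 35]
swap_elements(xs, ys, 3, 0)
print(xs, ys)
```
[6, 2, 2, 3] [42, 41, 10, 35]
[6, 2, 2, 42] [3, 41, 10, 35]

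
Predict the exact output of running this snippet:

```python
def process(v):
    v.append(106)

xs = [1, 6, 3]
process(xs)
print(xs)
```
[1, 6, 3, 106]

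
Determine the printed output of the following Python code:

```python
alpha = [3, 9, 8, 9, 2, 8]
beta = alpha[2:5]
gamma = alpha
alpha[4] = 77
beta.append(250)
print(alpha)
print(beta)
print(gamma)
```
[3, 9, 8, 9, 77, 8]
[8, 9, 2, 250]
[3, 9, 8, 9, 77, 8]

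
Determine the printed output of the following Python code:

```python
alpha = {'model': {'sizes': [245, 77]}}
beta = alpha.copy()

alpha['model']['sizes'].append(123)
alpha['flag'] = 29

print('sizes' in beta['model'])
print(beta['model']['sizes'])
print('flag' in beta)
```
True
[245, 77, 123]
False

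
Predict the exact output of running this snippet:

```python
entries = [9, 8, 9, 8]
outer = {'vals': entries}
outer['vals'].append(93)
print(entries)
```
[9, 8, 9, 8, 93]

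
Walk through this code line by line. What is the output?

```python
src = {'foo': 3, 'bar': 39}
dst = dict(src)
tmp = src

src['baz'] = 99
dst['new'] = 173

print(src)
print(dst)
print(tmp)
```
{'foo': 3, 'bar': 39, 'baz': 99}
{'foo': 3, 'bar': 39, 'new': 173}
{'foo': 3, 'bar': 39, 'baz': 99}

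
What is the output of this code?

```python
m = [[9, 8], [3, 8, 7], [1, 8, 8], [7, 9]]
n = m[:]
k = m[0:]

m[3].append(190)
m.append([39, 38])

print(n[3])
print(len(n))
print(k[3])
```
[7, 9, 190]
4
[7, 9, 190]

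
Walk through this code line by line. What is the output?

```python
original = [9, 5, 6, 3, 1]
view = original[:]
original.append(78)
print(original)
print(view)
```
[9, 5, 6, 3, 1, 78]
[9, 5, 6, 3, 1]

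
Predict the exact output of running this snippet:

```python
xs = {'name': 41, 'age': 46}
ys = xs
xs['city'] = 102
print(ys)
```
{'name': 41, 'age': 46, 'city': 102}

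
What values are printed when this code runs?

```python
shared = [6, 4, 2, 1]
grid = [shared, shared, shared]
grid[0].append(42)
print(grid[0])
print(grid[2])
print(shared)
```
[6, 4, 2, 1, 42]
[6, 4, 2, 1, 42]
[6, 4, 2, 1, 42]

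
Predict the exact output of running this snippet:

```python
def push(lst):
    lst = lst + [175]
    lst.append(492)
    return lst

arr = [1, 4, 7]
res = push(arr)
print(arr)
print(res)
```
[1, 4, 7]
[1, 4, 7, 175, 492]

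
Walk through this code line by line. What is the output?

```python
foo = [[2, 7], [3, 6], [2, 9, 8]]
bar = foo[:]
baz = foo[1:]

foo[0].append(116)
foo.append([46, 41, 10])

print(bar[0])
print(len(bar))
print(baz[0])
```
[2, 7, 116]
3
[3, 6]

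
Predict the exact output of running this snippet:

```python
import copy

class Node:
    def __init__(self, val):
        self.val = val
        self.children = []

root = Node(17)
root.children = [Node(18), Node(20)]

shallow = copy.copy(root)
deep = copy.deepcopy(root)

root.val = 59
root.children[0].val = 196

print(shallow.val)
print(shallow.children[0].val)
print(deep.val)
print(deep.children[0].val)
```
17
196
17
18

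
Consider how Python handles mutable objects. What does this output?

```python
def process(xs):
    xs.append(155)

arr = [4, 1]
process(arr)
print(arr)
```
[4, 1, 155]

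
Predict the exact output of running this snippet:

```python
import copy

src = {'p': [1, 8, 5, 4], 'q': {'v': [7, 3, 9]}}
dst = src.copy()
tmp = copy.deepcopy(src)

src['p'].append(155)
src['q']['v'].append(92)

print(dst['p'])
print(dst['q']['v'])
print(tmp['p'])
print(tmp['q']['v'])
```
[1, 8, 5, 4, 155]
[7, 3, 9, 92]
[1, 8, 5, 4]
[7, 3, 9]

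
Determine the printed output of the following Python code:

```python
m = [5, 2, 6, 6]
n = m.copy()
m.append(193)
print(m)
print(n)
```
[5, 2, 6, 6, 193]
[5, 2, 6, 6]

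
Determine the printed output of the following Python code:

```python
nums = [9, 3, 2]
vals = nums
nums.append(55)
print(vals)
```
[9, 3, 2, 55]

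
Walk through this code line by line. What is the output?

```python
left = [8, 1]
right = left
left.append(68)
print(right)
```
[8, 1, 68]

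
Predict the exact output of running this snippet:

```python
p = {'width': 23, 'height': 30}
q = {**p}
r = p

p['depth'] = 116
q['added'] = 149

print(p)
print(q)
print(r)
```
{'width': 23, 'height': 30, 'depth': 116}
{'width': 23, 'height': 30, 'added': 149}
{'width': 23, 'height': 30, 'depth': 116}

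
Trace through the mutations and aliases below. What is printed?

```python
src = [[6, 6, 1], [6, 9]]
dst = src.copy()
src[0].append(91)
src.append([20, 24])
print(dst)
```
[[6, 6, 1, 91], [6, 9]]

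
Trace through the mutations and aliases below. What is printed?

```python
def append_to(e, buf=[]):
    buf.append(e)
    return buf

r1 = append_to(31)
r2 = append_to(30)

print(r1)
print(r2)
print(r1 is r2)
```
[31, 30]
[31, 30]
True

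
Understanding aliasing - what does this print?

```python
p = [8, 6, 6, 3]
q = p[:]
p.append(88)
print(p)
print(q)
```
[8, 6, 6, 3, 88]
[8, 6, 6, 3]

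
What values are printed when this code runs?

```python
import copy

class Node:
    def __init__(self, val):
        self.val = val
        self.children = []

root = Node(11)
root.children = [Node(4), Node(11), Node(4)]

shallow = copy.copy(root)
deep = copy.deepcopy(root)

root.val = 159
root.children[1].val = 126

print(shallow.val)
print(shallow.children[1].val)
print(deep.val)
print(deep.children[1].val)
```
11
126
11
11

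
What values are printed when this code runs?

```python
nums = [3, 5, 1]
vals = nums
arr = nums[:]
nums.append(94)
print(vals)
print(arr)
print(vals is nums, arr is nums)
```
[3, 5, 1, 94]
[3, 5, 1]
True False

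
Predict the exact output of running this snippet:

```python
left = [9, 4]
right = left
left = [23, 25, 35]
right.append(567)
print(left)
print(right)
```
[23, 25, 35]
[9, 4, 567]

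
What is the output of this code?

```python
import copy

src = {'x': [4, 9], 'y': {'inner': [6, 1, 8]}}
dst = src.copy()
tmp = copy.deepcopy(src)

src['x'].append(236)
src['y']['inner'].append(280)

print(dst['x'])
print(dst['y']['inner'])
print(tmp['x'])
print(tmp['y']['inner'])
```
[4, 9, 236]
[6, 1, 8, 280]
[4, 9]
[6, 1, 8]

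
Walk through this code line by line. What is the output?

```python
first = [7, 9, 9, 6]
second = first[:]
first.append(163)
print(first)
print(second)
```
[7, 9, 9, 6, 163]
[7, 9, 9, 6]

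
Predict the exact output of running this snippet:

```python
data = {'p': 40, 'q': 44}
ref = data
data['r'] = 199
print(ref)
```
{'p': 40, 'q': 44, 'r': 199}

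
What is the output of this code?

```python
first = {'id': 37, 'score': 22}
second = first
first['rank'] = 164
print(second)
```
{'id': 37, 'score': 22, 'rank': 164}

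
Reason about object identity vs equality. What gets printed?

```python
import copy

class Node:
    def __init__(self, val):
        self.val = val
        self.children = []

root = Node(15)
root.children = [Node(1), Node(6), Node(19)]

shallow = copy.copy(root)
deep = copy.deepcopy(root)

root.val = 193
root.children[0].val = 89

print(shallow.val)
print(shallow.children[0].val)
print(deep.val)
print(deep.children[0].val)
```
15
89
15
1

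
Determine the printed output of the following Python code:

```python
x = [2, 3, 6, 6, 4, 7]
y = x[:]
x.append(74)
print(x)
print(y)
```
[2, 3, 6, 6, 4, 7, 74]
[2, 3, 6, 6, 4, 7]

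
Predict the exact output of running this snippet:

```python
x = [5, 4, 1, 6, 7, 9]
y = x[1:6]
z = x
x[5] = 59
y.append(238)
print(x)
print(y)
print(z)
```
[5, 4, 1, 6, 7, 59]
[4, 1, 6, 7, 9, 238]
[5, 4, 1, 6, 7, 59]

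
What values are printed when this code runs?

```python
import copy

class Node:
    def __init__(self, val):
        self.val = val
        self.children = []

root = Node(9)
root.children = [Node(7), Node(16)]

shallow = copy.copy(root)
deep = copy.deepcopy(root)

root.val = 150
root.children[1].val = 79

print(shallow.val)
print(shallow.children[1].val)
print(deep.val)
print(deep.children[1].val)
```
9
79
9
16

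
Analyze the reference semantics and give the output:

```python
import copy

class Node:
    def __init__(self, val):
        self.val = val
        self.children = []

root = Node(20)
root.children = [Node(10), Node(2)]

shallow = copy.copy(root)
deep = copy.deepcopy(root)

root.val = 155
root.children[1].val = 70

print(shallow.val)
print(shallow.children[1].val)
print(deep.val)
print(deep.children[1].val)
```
20
70
20
2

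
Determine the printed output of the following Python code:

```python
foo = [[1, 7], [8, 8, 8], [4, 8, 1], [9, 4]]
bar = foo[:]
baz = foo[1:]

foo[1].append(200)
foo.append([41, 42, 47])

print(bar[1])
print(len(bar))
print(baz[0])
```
[8, 8, 8, 200]
4
[8, 8, 8, 200]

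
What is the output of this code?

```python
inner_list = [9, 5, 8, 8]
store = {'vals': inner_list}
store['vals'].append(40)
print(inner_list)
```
[9, 5, 8, 8, 40]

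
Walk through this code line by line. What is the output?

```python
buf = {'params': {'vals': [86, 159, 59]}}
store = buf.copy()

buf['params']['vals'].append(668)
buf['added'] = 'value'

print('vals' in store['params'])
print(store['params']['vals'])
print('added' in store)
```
True
[86, 159, 59, 668]
False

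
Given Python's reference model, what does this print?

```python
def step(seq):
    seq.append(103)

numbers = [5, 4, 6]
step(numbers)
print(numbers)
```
[5, 4, 6, 103]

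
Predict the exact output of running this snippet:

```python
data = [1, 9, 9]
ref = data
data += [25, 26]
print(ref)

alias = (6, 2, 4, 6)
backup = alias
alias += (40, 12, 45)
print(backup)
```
[1, 9, 9, 25, 26]
(6, 2, 4, 6)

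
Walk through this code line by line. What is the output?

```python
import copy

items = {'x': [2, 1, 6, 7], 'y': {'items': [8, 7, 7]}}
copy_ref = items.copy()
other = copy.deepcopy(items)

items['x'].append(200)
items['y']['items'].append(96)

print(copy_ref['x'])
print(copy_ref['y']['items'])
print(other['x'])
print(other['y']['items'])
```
[2, 1, 6, 7, 200]
[8, 7, 7, 96]
[2, 1, 6, 7]
[8, 7, 7]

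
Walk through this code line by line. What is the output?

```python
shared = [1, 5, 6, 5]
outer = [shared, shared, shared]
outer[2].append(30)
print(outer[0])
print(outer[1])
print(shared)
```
[1, 5, 6, 5, 30]
[1, 5, 6, 5, 30]
[1, 5, 6, 5, 30]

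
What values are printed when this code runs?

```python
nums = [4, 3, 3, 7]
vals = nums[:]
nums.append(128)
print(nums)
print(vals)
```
[4, 3, 3, 7, 128]
[4, 3, 3, 7]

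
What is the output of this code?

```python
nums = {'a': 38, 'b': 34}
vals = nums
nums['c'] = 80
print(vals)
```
{'a': 38, 'b': 34, 'c': 80}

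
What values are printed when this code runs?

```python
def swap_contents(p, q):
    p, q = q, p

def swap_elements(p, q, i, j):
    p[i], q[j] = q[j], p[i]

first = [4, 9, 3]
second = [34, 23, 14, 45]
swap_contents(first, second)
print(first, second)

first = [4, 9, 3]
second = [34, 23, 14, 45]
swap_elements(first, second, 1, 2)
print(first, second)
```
[4, 9, 3] [34, 23, 14, 45]
[4, 14, 3] [34, 23, 9, 45]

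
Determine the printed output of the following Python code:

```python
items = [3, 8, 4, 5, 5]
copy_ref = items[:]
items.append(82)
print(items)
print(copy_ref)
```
[3, 8, 4, 5, 5, 82]
[3, 8, 4, 5, 5]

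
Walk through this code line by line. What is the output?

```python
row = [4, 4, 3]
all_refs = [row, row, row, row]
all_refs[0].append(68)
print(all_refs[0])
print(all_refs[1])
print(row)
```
[4, 4, 3, 68]
[4, 4, 3, 68]
[4, 4, 3, 68]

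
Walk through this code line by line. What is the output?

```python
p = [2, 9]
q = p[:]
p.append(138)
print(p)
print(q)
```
[2, 9, 138]
[2, 9]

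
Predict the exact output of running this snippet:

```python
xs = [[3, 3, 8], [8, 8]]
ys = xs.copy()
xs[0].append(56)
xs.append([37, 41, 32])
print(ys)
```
[[3, 3, 8, 56], [8, 8]]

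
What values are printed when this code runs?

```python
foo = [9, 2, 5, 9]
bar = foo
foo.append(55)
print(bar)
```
[9, 2, 5, 9, 55]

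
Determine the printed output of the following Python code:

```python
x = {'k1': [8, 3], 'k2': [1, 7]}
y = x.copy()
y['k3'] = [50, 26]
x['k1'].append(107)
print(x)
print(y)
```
{'k1': [8, 3, 107], 'k2': [1, 7]}
{'k1': [8, 3, 107], 'k2': [1, 7], 'k3': [50, 26]}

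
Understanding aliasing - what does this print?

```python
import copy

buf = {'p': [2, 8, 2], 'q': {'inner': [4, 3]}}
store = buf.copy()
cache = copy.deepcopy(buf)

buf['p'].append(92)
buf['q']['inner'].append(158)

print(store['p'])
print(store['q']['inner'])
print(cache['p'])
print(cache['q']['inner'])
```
[2, 8, 2, 92]
[4, 3, 158]
[2, 8, 2]
[4, 3]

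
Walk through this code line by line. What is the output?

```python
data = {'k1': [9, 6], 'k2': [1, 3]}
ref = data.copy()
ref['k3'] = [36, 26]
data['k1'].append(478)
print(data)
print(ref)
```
{'k1': [9, 6, 478], 'k2': [1, 3]}
{'k1': [9, 6, 478], 'k2': [1, 3], 'k3': [36, 26]}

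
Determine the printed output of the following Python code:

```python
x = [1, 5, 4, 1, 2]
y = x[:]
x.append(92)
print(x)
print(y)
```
[1, 5, 4, 1, 2, 92]
[1, 5, 4, 1, 2]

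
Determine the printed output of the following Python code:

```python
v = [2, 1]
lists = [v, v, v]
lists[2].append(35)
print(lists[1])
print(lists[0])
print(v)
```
[2, 1, 35]
[2, 1, 35]
[2, 1, 35]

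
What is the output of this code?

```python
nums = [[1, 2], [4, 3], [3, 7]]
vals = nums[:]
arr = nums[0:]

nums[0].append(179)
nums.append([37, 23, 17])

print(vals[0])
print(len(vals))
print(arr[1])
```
[1, 2, 179]
3
[4, 3]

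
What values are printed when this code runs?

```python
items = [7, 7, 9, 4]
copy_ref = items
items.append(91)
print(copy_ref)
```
[7, 7, 9, 4, 91]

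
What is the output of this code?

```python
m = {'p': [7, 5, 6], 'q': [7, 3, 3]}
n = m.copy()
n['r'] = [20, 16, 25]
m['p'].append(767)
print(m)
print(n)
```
{'p': [7, 5, 6, 767], 'q': [7, 3, 3]}
{'p': [7, 5, 6, 767], 'q': [7, 3, 3], 'r': [20, 16, 25]}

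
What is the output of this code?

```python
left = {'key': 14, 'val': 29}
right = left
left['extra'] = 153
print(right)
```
{'key': 14, 'val': 29, 'extra': 153}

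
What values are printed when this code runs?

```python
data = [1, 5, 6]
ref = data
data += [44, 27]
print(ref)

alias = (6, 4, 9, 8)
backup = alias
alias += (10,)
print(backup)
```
[1, 5, 6, 44, 27]
(6, 4, 9, 8)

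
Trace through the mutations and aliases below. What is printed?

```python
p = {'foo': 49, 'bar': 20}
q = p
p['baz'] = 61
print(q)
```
{'foo': 49, 'bar': 20, 'baz': 61}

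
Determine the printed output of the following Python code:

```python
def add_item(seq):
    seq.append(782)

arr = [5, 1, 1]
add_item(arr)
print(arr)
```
[5, 1, 1, 782]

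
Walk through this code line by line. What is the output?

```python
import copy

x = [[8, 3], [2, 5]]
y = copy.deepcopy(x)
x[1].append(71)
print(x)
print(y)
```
[[8, 3], [2, 5, 71]]
[[8, 3], [2, 5]]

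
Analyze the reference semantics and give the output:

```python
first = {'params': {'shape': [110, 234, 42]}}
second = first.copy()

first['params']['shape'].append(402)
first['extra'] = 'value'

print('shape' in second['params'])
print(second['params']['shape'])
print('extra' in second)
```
True
[110, 234, 42, 402]
False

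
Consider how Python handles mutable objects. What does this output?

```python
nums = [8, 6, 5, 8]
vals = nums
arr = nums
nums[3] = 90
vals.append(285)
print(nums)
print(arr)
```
[8, 6, 5, 90, 285]
[8, 6, 5, 90, 285]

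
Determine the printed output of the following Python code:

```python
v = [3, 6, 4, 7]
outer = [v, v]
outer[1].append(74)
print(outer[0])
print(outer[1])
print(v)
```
[3, 6, 4, 7, 74]
[3, 6, 4, 7, 74]
[3, 6, 4, 7, 74]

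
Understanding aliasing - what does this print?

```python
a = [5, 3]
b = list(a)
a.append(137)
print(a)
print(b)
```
[5, 3, 137]
[5, 3]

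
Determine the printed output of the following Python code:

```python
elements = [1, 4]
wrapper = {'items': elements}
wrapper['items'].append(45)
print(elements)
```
[1, 4, 45]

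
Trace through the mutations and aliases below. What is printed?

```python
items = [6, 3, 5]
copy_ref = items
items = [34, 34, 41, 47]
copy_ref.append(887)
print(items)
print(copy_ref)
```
[34, 34, 41, 47]
[6, 3, 5, 887]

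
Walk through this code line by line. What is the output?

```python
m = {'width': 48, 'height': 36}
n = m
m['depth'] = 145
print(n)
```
{'width': 48, 'height': 36, 'depth': 145}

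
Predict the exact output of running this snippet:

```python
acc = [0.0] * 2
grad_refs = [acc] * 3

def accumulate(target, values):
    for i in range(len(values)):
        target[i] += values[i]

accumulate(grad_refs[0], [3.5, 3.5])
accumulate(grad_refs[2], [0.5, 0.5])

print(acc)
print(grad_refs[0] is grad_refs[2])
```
[4.0, 4.0]
True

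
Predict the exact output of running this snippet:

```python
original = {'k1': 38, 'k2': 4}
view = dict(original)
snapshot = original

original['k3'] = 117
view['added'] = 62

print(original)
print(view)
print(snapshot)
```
{'k1': 38, 'k2': 4, 'k3': 117}
{'k1': 38, 'k2': 4, 'added': 62}
{'k1': 38, 'k2': 4, 'k3': 117}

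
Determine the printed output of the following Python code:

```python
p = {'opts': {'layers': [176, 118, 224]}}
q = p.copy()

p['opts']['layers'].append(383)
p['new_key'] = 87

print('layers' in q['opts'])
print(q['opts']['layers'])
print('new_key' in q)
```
True
[176, 118, 224, 383]
False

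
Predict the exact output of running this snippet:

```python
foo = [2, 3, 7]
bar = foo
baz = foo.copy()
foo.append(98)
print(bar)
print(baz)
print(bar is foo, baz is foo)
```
[2, 3, 7, 98]
[2, 3, 7]
True False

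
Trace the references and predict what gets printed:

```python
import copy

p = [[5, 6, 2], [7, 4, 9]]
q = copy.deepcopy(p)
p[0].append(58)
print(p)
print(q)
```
[[5, 6, 2, 58], [7, 4, 9]]
[[5, 6, 2], [7, 4, 9]]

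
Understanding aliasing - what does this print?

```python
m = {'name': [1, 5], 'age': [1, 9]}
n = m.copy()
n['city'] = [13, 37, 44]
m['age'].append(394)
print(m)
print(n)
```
{'name': [1, 5], 'age': [1, 9, 394]}
{'name': [1, 5], 'age': [1, 9, 394], 'city': [13, 37, 44]}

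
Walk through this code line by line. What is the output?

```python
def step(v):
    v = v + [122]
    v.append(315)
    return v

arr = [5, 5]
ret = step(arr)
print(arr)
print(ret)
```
[5, 5]
[5, 5, 122, 315]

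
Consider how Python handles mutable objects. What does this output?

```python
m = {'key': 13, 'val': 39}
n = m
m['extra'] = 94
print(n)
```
{'key': 13, 'val': 39, 'extra': 94}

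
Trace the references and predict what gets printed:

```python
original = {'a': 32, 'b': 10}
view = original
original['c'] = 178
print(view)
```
{'a': 32, 'b': 10, 'c': 178}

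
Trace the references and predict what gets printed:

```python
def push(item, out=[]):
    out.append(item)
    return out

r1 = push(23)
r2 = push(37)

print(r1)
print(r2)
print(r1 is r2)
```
[23, 37]
[23, 37]
True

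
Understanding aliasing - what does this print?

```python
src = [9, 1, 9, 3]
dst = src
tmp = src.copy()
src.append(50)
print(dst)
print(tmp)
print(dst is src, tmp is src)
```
[9, 1, 9, 3, 50]
[9, 1, 9, 3]
True False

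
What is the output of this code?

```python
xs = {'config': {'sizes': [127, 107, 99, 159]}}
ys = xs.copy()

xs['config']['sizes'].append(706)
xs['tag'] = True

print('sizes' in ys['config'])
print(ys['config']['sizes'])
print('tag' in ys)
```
True
[127, 107, 99, 159, 706]
False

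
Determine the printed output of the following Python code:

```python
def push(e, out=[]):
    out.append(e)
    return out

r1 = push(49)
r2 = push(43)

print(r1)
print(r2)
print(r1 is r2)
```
[49, 43]
[49, 43]
True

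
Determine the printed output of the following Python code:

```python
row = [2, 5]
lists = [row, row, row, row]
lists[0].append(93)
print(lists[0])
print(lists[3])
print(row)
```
[2, 5, 93]
[2, 5, 93]
[2, 5, 93]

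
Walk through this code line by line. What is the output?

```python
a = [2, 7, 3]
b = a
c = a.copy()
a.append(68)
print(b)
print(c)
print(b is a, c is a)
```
[2, 7, 3, 68]
[2, 7, 3]
True False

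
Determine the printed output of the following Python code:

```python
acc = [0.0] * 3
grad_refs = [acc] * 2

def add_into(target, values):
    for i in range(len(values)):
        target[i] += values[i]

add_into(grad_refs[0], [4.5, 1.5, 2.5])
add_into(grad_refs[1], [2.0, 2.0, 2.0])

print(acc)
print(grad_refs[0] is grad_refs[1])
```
[6.5, 3.5, 4.5]
True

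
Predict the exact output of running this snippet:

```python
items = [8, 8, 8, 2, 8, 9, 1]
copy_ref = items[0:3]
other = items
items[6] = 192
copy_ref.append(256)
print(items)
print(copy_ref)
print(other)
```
[8, 8, 8, 2, 8, 9, 192]
[8, 8, 8, 256]
[8, 8, 8, 2, 8, 9, 192]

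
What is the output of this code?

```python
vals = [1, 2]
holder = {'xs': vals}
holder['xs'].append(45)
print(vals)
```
[1, 2, 45]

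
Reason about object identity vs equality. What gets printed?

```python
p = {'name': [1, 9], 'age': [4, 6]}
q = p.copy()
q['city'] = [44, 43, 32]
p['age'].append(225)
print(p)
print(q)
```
{'name': [1, 9], 'age': [4, 6, 225]}
{'name': [1, 9], 'age': [4, 6, 225], 'city': [44, 43, 32]}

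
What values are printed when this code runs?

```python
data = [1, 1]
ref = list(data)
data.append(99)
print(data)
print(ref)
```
[1, 1, 99]
[1, 1]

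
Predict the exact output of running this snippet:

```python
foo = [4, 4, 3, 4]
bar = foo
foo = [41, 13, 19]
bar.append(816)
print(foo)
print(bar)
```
[41, 13, 19]
[4, 4, 3, 4, 816]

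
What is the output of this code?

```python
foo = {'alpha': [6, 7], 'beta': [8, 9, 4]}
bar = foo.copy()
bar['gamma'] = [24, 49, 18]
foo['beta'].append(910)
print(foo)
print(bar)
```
{'alpha': [6, 7], 'beta': [8, 9, 4, 910]}
{'alpha': [6, 7], 'beta': [8, 9, 4, 910], 'gamma': [24, 49, 18]}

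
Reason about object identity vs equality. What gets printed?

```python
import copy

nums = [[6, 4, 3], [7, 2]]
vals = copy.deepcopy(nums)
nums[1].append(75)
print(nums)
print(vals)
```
[[6, 4, 3], [7, 2, 75]]
[[6, 4, 3], [7, 2]]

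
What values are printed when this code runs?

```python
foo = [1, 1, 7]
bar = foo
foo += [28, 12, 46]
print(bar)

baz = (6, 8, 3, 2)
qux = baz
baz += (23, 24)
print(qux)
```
[1, 1, 7, 28, 12, 46]
(6, 8, 3, 2)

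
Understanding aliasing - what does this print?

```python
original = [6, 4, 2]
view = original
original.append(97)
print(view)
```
[6, 4, 2, 97]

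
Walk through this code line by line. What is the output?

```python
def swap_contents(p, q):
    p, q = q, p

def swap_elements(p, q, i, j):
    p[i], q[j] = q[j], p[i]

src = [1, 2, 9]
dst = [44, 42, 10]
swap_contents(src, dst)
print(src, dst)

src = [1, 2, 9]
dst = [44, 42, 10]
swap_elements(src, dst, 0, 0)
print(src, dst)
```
[1, 2, 9] [44, 42, 10]
[44, 2, 9] [1, 42, 10]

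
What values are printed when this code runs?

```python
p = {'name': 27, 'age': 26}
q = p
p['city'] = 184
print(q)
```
{'name': 27, 'age': 26, 'city': 184}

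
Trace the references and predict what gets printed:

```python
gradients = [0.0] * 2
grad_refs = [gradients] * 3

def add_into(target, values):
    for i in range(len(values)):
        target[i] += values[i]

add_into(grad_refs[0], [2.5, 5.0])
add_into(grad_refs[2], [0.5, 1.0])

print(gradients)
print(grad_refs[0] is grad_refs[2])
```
[3.0, 6.0]
True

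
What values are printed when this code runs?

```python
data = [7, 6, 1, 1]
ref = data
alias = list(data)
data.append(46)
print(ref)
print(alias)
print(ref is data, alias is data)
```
[7, 6, 1, 1, 46]
[7, 6, 1, 1]
True False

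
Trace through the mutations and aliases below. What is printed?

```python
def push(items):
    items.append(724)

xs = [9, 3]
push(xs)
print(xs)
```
[9, 3, 724]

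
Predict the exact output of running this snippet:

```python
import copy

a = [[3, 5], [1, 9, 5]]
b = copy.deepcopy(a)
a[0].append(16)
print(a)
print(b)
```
[[3, 5, 16], [1, 9, 5]]
[[3, 5], [1, 9, 5]]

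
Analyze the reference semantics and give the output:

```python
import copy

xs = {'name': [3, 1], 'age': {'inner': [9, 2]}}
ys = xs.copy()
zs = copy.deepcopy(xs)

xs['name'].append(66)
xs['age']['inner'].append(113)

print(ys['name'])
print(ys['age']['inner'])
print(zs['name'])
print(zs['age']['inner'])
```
[3, 1, 66]
[9, 2, 113]
[3, 1]
[9, 2]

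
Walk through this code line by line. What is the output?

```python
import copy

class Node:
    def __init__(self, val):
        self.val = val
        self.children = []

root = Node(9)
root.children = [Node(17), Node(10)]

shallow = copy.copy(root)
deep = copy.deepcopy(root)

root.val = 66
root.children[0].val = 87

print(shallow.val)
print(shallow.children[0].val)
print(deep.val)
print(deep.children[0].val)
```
9
87
9
17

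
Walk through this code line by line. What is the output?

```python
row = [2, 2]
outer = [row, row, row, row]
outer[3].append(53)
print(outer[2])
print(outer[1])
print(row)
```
[2, 2, 53]
[2, 2, 53]
[2, 2, 53]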